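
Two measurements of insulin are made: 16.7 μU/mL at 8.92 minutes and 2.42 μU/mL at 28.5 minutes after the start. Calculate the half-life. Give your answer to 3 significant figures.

7.03 minutes

Over Δt = 28.5 − 8.92 = 19.58 minutes, the level fell by a factor of 16.7/2.42 ≈ 6.9008.
n = log₂(6.9008) ≈ 2.7868 half-lives, so t½ = 19.58/2.7868 ≈ 7.0261 minutes.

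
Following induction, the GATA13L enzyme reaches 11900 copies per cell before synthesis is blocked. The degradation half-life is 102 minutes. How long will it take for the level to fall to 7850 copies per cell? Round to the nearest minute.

61 minutes

Fraction remaining = 7850/11900 ≈ 0.65966.
n = log₂(11900/7850) = ln(1.5159)/ln 2 ≈ 0.6002 half-lives.
t = n × t½ = 0.6002 × 102 ≈ 61.22 minutes.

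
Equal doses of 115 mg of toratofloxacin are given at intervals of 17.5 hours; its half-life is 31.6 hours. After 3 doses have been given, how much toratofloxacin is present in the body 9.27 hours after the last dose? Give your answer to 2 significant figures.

The 3 doses were given 44.27, 26.77, 9.27 hours ago.
Total = 115·(1/2)^(44.27/31.6) + 115·(1/2)^(26.77/31.6) + 115·(1/2)^(9.27/31.6)
      = 43.548 + 63.926 + 93.84 ≈ 201.31 mg.

200 mg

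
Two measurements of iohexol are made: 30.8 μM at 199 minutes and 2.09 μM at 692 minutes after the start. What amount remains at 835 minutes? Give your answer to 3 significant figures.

Over Δt = 692 − 199 = 493 minutes, the level fell by a factor of 30.8/2.09 ≈ 14.737.
n = log₂(14.737) ≈ 3.8814 half-lives, so t½ = 493/3.8814 ≈ 127.02 minutes.
From t = 692 to t = 835: 2.09 × (1/2)^((835−692)/127.02) ≈ 0.95772 μM.

0.958 μM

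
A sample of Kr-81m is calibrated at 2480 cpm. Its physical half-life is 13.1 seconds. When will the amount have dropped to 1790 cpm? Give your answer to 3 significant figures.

6.16 seconds

Fraction remaining = 1790/2480 ≈ 0.72177.
n = log₂(2480/1790) = ln(1.3855)/ln 2 ≈ 0.47038 half-lives.
t = n × t½ = 0.47038 × 13.1 ≈ 6.162 seconds.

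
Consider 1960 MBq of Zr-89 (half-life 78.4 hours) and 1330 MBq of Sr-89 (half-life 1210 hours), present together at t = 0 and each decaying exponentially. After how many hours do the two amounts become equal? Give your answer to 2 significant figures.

Set 1960·(1/2)^(t/78.4) = 1330·(1/2)^(t/1210).
Taking log₂: log₂(1960/1330) = t·(1/78.4 − 1/1210).
log₂(1.4737) = 0.55943; 1/78.4 − 1/1210 = 0.011929.
t = 0.55943 / 0.011929 ≈ 46.898 hours.

47 hours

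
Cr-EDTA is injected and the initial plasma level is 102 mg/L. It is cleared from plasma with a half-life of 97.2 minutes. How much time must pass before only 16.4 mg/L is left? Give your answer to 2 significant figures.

Fraction remaining = 16.4/102 ≈ 0.16078.
n = log₂(102/16.4) = ln(6.2195)/ln 2 ≈ 2.6368 half-lives.
t = n × t½ = 2.6368 × 97.2 ≈ 256.3 minutes.

260 minutes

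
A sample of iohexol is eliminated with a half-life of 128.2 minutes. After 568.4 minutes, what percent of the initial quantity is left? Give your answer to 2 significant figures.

4.6%

n = 568.4/128.2 ≈ 4.4337 half-lives.
Fraction remaining = (1/2)^4.4337 ≈ 0.046273, i.e. 4.6273%.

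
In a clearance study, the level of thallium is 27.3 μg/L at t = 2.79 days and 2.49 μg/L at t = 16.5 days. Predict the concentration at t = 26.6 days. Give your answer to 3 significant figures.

0.427 μg/L

Over Δt = 16.5 − 2.79 = 13.71 days, the level fell by a factor of 27.3/2.49 ≈ 10.964.
n = log₂(10.964) ≈ 3.4547 half-lives, so t½ = 13.71/3.4547 ≈ 3.9685 days.
From t = 16.5 to t = 26.6: 2.49 × (1/2)^((26.6−16.5)/3.9685) ≈ 0.42665 μg/L.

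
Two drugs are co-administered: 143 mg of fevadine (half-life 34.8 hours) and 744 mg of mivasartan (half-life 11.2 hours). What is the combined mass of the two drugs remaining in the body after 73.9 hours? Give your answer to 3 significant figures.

fevadine: 143 × (1/2)^(73.9/34.8) = 143 × (1/2)^2.1236 ≈ 32.816 mg.
mivasartan: 744 × (1/2)^(73.9/11.2) = 744 × (1/2)^6.5982 ≈ 7.6791 mg.
Total = 32.816 + 7.6791 ≈ 40.495 mg.

40.5 mg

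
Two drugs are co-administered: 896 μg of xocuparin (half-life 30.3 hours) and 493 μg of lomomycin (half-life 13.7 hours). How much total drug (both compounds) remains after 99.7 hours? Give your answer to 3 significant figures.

xocuparin: 896 × (1/2)^(99.7/30.3) = 896 × (1/2)^3.2904 ≈ 91.578 μg.
lomomycin: 493 × (1/2)^(99.7/13.7) = 493 × (1/2)^7.2774 ≈ 3.1779 μg.
Total = 91.578 + 3.1779 ≈ 94.756 μg.

94.8 μg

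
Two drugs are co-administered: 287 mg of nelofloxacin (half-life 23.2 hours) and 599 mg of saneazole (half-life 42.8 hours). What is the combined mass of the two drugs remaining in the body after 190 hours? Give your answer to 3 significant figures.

28.6 mg

nelofloxacin: 287 × (1/2)^(190/23.2) = 287 × (1/2)^8.1897 ≈ 0.98299 mg.
saneazole: 599 × (1/2)^(190/42.8) = 599 × (1/2)^4.4393 ≈ 27.611 mg.
Total = 0.98299 + 27.611 ≈ 28.594 mg.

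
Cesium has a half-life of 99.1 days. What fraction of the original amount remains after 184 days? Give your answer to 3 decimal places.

0.276

n = 184/99.1 ≈ 1.8567 half-lives.
Fraction remaining = (1/2)^1.8567 ≈ 0.27611.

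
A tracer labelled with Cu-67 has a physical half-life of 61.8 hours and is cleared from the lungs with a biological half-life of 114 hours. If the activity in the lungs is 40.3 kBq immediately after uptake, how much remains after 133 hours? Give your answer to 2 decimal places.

1/t_eff = 1/t_phys + 1/t_biol = 1/61.8 + 1/114 = 0.024953 per hour.
t_eff = 61.8 × 114 / (61.8 + 114) ≈ 40.075 hours.
Remaining = 40.3 × (1/2)^(133/40.075) = 40.3 × (1/2)^3.3188 ≈ 4.0388 kBq.

4.04 kBq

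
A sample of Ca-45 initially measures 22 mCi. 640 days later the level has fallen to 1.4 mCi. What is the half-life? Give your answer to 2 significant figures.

A/A₀ = 1.4/22 ≈ 0.063636.
n = log₂(15.714) ≈ 3.974 half-lives elapsed in 640 days.
t½ = 640/3.974 ≈ 161.05 days.

160 days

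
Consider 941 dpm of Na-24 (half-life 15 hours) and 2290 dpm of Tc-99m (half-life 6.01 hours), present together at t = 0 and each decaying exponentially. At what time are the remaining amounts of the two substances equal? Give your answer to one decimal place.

12.9 hours

Set 941·(1/2)^(t/15) = 2290·(1/2)^(t/6.01).
Taking log₂: log₂(941/2290) = t·(1/15 − 1/6.01).
log₂(0.41092) = -1.2831; 1/15 − 1/6.01 = -0.099723.
t = -1.2831 / -0.099723 ≈ 12.866 hours.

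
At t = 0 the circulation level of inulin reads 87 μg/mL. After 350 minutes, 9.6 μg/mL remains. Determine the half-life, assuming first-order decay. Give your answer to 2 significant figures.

110 minutes

A/A₀ = 9.6/87 ≈ 0.11034.
n = log₂(9.0625) ≈ 3.1799 half-lives elapsed in 350 minutes.
t½ = 350/3.1799 ≈ 110.07 minutes.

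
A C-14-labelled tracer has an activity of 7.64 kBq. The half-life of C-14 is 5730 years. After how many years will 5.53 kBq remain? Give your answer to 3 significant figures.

Fraction remaining = 5.53/7.64 ≈ 0.72382.
n = log₂(7.64/5.53) = ln(1.3816)/ln 2 ≈ 0.46629 half-lives.
t = n × t½ = 0.46629 × 5730 ≈ 2671.9 years.

2670 years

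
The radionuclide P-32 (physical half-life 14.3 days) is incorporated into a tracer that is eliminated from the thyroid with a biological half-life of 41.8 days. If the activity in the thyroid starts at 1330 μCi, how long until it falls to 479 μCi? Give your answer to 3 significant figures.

1/t_eff = 1/t_phys + 1/t_biol = 1/14.3 + 1/41.8 = 0.093854 per day.
t_eff = 14.3 × 41.8 / (14.3 + 41.8) ≈ 10.655 days.
n = log₂(1330/479) ≈ 1.4733; t = 1.4733 × 10.655 ≈ 15.698 days.

15.7 days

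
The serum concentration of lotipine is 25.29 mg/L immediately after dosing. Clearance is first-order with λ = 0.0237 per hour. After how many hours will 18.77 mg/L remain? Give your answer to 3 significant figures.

t½ = ln 2 / λ = 0.69315 / 0.0237 ≈ 29.247 hours.
Fraction remaining = 18.77/25.29 ≈ 0.74219.
n = log₂(25.29/18.77) = ln(1.3474)/ln 2 ≈ 0.43014 half-lives.
t = n × t½ = 0.43014 × 29.247 ≈ 12.58 hours.

12.6 hours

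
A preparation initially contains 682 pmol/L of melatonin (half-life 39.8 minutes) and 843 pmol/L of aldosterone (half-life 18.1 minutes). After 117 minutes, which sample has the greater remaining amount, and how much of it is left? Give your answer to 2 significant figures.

melatonin: 682 × (1/2)^2.9397 ≈ 88.889 pmol/L.
aldosterone: 843 × (1/2)^6.4641 ≈ 9.5487 pmol/L.
Melatonin has more remaining, at ≈ 88.889 pmol/L.

melatonin, 89 pmol/L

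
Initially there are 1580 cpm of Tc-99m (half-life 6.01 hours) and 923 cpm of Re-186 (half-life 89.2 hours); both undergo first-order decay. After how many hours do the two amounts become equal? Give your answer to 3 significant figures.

Set 1580·(1/2)^(t/6.01) = 923·(1/2)^(t/89.2).
Taking log₂: log₂(1580/923) = t·(1/6.01 − 1/89.2).
log₂(1.7118) = 0.77552; 1/6.01 − 1/89.2 = 0.15518.
t = 0.77552 / 0.15518 ≈ 4.9976 hours.

5.00 hours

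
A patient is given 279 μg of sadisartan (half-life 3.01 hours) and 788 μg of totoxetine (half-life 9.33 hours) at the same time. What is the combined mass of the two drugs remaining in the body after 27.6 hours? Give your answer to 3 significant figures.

102 μg

sadisartan: 279 × (1/2)^(27.6/3.01) = 279 × (1/2)^9.1694 ≈ 0.48454 μg.
totoxetine: 788 × (1/2)^(27.6/9.33) = 788 × (1/2)^2.9582 ≈ 101.4 μg.
Total = 0.48454 + 101.4 ≈ 101.88 μg.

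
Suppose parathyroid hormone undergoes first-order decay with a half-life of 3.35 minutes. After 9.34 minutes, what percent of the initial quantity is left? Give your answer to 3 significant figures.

14.5%

n = 9.34/3.35 ≈ 2.7881 half-lives.
Fraction remaining = (1/2)^2.7881 ≈ 0.14478, i.e. 14.478%.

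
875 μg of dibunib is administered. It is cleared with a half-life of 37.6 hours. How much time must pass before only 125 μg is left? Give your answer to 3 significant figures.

Fraction remaining = 125/875 ≈ 0.14286.
n = log₂(875/125) = ln(7)/ln 2 ≈ 2.8074 half-lives.
t = n × t½ = 2.8074 × 37.6 ≈ 105.56 hours.

106 hours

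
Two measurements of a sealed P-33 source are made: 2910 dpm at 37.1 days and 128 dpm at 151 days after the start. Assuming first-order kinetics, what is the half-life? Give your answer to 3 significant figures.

Over Δt = 151 − 37.1 = 113.9 days, the level fell by a factor of 2910/128 ≈ 22.734.
n = log₂(22.734) ≈ 4.5068 half-lives, so t½ = 113.9/4.5068 ≈ 25.273 days.

25.3 days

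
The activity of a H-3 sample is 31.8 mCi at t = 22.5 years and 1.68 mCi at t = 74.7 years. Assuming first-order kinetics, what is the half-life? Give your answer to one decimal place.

12.3 years

Over Δt = 74.7 − 22.5 = 52.2 years, the level fell by a factor of 31.8/1.68 ≈ 18.929.
n = log₂(18.929) ≈ 4.2425 half-lives, so t½ = 52.2/4.2425 ≈ 12.304 years.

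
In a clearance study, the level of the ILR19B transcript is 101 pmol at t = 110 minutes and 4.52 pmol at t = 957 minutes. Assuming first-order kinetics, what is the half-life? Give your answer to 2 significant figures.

190 minutes

Over Δt = 957 − 110 = 847 minutes, the level fell by a factor of 101/4.52 ≈ 22.345.
n = log₂(22.345) ≈ 4.4819 half-lives, so t½ = 847/4.4819 ≈ 188.98 minutes.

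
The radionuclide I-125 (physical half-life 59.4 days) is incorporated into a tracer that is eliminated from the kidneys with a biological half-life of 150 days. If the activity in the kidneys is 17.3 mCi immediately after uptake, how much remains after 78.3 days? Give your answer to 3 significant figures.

1/t_eff = 1/t_phys + 1/t_biol = 1/59.4 + 1/150 = 0.023502 per day.
t_eff = 59.4 × 150 / (59.4 + 150) ≈ 42.55 days.
Remaining = 17.3 × (1/2)^(78.3/42.55) = 17.3 × (1/2)^1.8402 ≈ 4.8317 mCi.

4.83 mCi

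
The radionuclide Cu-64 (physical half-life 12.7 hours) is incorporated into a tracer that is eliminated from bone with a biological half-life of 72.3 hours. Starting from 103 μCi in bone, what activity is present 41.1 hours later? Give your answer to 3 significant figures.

7.37 μCi

1/t_eff = 1/t_phys + 1/t_biol = 1/12.7 + 1/72.3 = 0.092571 per hour.
t_eff = 12.7 × 72.3 / (12.7 + 72.3) ≈ 10.802 hours.
Remaining = 103 × (1/2)^(41.1/10.802) = 103 × (1/2)^3.8047 ≈ 7.3708 μCi.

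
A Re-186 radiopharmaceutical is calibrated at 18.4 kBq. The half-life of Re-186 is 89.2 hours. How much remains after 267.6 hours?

Elapsed time is 3 half-lives (267.6/89.2).
Each half-life halves the amount: 18.4 × (1/2)^3 = 18.4/8 = 2.3 kBq.

2.3 kBq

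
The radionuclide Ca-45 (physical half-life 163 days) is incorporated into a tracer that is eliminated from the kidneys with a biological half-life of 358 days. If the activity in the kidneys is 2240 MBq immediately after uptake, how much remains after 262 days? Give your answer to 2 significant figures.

440 MBq

1/t_eff = 1/t_phys + 1/t_biol = 1/163 + 1/358 = 0.0089283 per day.
t_eff = 163 × 358 / (163 + 358) ≈ 112 days.
Remaining = 2240 × (1/2)^(262/112) = 2240 × (1/2)^2.3392 ≈ 442.67 MBq.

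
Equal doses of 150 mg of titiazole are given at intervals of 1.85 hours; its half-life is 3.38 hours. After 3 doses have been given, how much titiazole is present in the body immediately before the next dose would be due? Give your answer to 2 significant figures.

220 mg

The 3 doses were given 5.55, 3.7, 1.85 hours ago.
Total = 150·(1/2)^(5.55/3.38) + 150·(1/2)^(3.7/3.38) + 150·(1/2)^(1.85/3.38)
      = 48.061 + 70.236 + 102.64 ≈ 220.94 mg.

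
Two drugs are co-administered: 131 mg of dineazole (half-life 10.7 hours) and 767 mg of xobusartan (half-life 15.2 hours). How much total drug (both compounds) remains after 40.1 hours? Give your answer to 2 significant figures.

dineazole: 131 × (1/2)^(40.1/10.7) = 131 × (1/2)^3.7477 ≈ 9.7524 mg.
xobusartan: 767 × (1/2)^(40.1/15.2) = 767 × (1/2)^2.6382 ≈ 123.21 mg.
Total = 9.7524 + 123.21 ≈ 132.96 mg.

130 mg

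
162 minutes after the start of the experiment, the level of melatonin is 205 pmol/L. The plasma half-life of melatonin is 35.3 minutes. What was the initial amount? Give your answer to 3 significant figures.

Number of half-lives elapsed: n = 162/35.3 ≈ 4.5892.
A₀ = A × 2^n = 205 × 2^4.5892 = 205 × 24.071 ≈ 4934.6 pmol/L.

4930 pmol/L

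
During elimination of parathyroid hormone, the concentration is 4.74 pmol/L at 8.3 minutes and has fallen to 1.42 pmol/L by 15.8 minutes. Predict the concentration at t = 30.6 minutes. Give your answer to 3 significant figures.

Over Δt = 15.8 − 8.3 = 7.5 minutes, the level fell by a factor of 4.74/1.42 ≈ 3.338.
n = log₂(3.338) ≈ 1.739 half-lives, so t½ = 7.5/1.739 ≈ 4.3128 minutes.
From t = 15.8 to t = 30.6: 1.42 × (1/2)^((30.6−15.8)/4.3128) ≈ 0.1316 pmol/L.

0.132 pmol/L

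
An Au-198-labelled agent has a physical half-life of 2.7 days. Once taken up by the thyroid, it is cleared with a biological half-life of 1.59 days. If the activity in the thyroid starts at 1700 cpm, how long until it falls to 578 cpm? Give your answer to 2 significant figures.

1.6 days

1/t_eff = 1/t_phys + 1/t_biol = 1/2.7 + 1/1.59 = 0.9993 per day.
t_eff = 2.7 × 1.59 / (2.7 + 1.59) ≈ 1.0007 days.
n = log₂(1700/578) ≈ 1.5564; t = 1.5564 × 1.0007 ≈ 1.5575 days.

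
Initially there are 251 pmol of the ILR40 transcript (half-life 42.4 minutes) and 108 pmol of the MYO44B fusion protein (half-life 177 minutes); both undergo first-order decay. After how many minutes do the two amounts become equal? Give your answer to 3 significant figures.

67.8 minutes

Set 251·(1/2)^(t/42.4) = 108·(1/2)^(t/177).
Taking log₂: log₂(251/108) = t·(1/42.4 − 1/177).
log₂(2.3241) = 1.2167; 1/42.4 − 1/177 = 0.017935.
t = 1.2167 / 0.017935 ≈ 67.836 minutes.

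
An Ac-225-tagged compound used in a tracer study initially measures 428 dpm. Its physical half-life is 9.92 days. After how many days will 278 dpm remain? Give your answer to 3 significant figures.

6.18 days

Fraction remaining = 278/428 ≈ 0.64953.
n = log₂(428/278) = ln(1.5396)/ln 2 ≈ 0.62253 half-lives.
t = n × t½ = 0.62253 × 9.92 ≈ 6.1755 days.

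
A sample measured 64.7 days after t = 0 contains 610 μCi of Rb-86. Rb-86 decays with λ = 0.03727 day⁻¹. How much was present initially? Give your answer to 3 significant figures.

6800 μCi

t½ = ln 2 / λ = 0.69315 / 0.03727 ≈ 18.598 days.
Number of half-lives elapsed: n = 64.7/18.598 ≈ 3.4789.
A₀ = A × 2^n = 610 × 2^3.4789 = 610 × 11.149 ≈ 6801 μCi.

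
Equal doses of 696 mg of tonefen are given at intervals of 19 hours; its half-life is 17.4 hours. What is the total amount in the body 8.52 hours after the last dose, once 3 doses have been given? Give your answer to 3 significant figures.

The 3 doses were given 46.52, 27.52, 8.52 hours ago.
Total = 696·(1/2)^(46.52/17.4) + 696·(1/2)^(27.52/17.4) + 696·(1/2)^(8.52/17.4)
      = 109.09 + 232.54 + 495.69 ≈ 837.32 mg.

837 mg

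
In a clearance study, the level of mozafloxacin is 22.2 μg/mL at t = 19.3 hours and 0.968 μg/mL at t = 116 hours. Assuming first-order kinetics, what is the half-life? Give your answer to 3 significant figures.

21.4 hours

Over Δt = 116 − 19.3 = 96.7 hours, the level fell by a factor of 22.2/0.968 ≈ 22.934.
n = log₂(22.934) ≈ 4.5194 half-lives, so t½ = 96.7/4.5194 ≈ 21.397 hours.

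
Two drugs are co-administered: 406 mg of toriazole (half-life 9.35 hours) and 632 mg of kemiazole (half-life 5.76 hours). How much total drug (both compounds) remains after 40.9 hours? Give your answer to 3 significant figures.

24.2 mg

toriazole: 406 × (1/2)^(40.9/9.35) = 406 × (1/2)^4.3743 ≈ 19.576 mg.
kemiazole: 632 × (1/2)^(40.9/5.76) = 632 × (1/2)^7.1007 ≈ 4.6046 mg.
Total = 19.576 + 4.6046 ≈ 24.181 mg.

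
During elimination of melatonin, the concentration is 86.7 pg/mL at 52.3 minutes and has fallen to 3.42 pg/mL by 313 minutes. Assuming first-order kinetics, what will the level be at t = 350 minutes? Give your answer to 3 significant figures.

Over Δt = 313 − 52.3 = 260.7 minutes, the level fell by a factor of 86.7/3.42 ≈ 25.351.
n = log₂(25.351) ≈ 4.664 half-lives, so t½ = 260.7/4.664 ≈ 55.897 minutes.
From t = 313 to t = 350: 3.42 × (1/2)^((350−313)/55.897) ≈ 2.1615 pg/mL.

2.16 pg/mL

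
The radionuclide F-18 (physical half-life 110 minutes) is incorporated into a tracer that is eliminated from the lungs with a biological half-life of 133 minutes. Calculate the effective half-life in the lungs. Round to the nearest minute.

60 minutes

1/t_eff = 1/t_phys + 1/t_biol = 1/110 + 1/133 = 0.01661 per minute.
t_eff = 110 × 133 / (110 + 133) ≈ 60.206 minutes.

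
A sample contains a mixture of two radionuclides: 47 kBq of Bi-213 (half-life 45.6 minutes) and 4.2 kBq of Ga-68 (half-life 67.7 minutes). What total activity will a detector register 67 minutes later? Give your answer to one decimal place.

19.1 kBq

Bi-213: 47 × (1/2)^(67/45.6) = 47 × (1/2)^1.4693 ≈ 16.974 kBq.
Ga-68: 4.2 × (1/2)^(67/67.7) = 4.2 × (1/2)^0.98966 ≈ 2.1151 kBq.
Total = 16.974 + 2.1151 ≈ 19.09 kBq.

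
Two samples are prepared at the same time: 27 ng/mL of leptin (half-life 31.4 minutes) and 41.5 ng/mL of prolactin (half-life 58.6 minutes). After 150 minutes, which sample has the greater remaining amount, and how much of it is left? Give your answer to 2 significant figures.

prolactin, 7.0 ng/mL

leptin: 27 × (1/2)^4.7771 ≈ 0.98474 ng/mL.
prolactin: 41.5 × (1/2)^2.5597 ≈ 7.0387 ng/mL.
Prolactin has more remaining, at ≈ 7.0387 ng/mL.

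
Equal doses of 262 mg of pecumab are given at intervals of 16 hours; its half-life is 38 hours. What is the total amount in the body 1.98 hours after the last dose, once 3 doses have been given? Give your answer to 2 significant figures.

580 mg

The 3 doses were given 33.98, 17.98, 1.98 hours ago.
Total = 262·(1/2)^(33.98/38) + 262·(1/2)^(17.98/38) + 262·(1/2)^(1.98/38)
      = 140.97 + 188.74 + 252.71 ≈ 582.41 mg.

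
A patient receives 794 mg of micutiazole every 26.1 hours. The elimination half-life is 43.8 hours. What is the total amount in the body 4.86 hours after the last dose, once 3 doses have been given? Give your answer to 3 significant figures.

The 3 doses were given 57.06, 30.96, 4.86 hours ago.
Total = 794·(1/2)^(57.06/43.8) + 794·(1/2)^(30.96/43.8) + 794·(1/2)^(4.86/43.8)
      = 321.85 + 486.45 + 735.22 ≈ 1543.5 mg.

1540 mg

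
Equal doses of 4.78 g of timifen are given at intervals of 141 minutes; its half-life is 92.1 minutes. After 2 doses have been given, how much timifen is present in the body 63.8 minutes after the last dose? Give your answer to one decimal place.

4.0 g

The 2 doses were given 204.8, 63.8 minutes ago.
Total = 4.78·(1/2)^(204.8/92.1) + 4.78·(1/2)^(63.8/92.1)
      = 1.0234 + 2.9573 ≈ 3.9807 g.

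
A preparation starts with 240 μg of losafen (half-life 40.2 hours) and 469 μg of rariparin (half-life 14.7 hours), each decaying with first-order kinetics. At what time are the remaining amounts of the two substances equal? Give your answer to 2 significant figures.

22 hours

Set 240·(1/2)^(t/40.2) = 469·(1/2)^(t/14.7).
Taking log₂: log₂(240/469) = t·(1/40.2 − 1/14.7).
log₂(0.51173) = -0.96655; 1/40.2 − 1/14.7 = -0.043152.
t = -0.96655 / -0.043152 ≈ 22.399 hours.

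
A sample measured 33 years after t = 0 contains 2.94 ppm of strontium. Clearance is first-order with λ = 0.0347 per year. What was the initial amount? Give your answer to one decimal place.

t½ = ln 2 / λ = 0.69315 / 0.0347 ≈ 19.975 years.
Number of half-lives elapsed: n = 33/19.975 ≈ 1.652.
A₀ = A × 2^n = 2.94 × 2^1.652 = 2.94 × 3.1428 ≈ 9.2397 ppm.

9.2 ppm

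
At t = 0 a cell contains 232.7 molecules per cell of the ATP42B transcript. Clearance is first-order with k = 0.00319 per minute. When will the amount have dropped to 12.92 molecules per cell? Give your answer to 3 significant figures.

906 minutes

t½ = ln 2 / k = 0.69315 / 0.00319 ≈ 217.29 minutes.
Fraction remaining = 12.92/232.7 ≈ 0.055522.
n = log₂(232.7/12.92) = ln(18.011)/ln 2 ≈ 4.1708 half-lives.
t = n × t½ = 4.1708 × 217.29 ≈ 906.26 minutes.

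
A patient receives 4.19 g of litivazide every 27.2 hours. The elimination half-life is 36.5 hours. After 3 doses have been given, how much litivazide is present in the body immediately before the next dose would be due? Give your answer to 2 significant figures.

4.9 g

The 3 doses were given 81.6, 54.4, 27.2 hours ago.
Total = 4.19·(1/2)^(81.6/36.5) + 4.19·(1/2)^(54.4/36.5) + 4.19·(1/2)^(27.2/36.5)
      = 0.88966 + 1.4913 + 2.4997 ≈ 4.8806 g.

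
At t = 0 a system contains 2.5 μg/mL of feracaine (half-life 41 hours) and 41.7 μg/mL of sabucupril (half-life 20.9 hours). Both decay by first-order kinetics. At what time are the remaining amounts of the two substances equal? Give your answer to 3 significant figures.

173 hours

Set 2.5·(1/2)^(t/41) = 41.7·(1/2)^(t/20.9).
Taking log₂: log₂(2.5/41.7) = t·(1/41 − 1/20.9).
log₂(0.059952) = -4.06; 1/41 − 1/20.9 = -0.023457.
t = -4.06 / -0.023457 ≈ 173.09 hours.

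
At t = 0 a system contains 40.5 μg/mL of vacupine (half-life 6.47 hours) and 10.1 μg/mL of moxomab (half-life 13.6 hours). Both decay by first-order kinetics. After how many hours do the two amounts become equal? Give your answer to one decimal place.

Set 40.5·(1/2)^(t/6.47) = 10.1·(1/2)^(t/13.6).
Taking log₂: log₂(40.5/10.1) = t·(1/6.47 − 1/13.6).
log₂(4.0099) = 2.0036; 1/6.47 − 1/13.6 = 0.08103.
t = 2.0036 / 0.08103 ≈ 24.726 hours.

24.7 hours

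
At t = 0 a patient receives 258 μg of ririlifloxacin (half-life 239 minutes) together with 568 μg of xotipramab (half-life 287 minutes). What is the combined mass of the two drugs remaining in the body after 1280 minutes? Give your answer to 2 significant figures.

ririlifloxacin: 258 × (1/2)^(1280/239) = 258 × (1/2)^5.3556 ≈ 6.301 μg.
xotipramab: 568 × (1/2)^(1280/287) = 568 × (1/2)^4.4599 ≈ 25.809 μg.
Total = 6.301 + 25.809 ≈ 32.11 μg.

32 μg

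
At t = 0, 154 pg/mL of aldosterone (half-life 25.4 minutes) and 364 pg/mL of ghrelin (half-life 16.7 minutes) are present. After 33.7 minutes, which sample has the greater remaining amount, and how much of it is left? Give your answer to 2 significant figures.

ghrelin, 90 pg/mL

aldosterone: 154 × (1/2)^1.3268 ≈ 61.394 pg/mL.
ghrelin: 364 × (1/2)^2.018 ≈ 89.874 pg/mL.
Ghrelin has more remaining, at ≈ 89.874 pg/mL.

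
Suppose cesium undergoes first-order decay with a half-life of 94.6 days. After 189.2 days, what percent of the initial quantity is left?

25%

n = 189.2/94.6 ≈ 2 half-lives.
Fraction remaining = (1/2)^2 ≈ 0.25, i.e. 25%.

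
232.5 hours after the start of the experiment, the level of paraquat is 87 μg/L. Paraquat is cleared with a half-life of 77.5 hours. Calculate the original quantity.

Number of half-lives elapsed: n = 232.5/77.5 ≈ 3.
A₀ = A × 2^n = 87 × 2^3 = 87 × 8 ≈ 696 μg/L.

696 μg/L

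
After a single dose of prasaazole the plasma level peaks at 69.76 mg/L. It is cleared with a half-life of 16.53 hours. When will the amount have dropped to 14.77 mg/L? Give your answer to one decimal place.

37.0 hours

Fraction remaining = 14.77/69.76 ≈ 0.21173.
n = log₂(69.76/14.77) = ln(4.7231)/ln 2 ≈ 2.2397 half-lives.
t = n × t½ = 2.2397 × 16.53 ≈ 37.023 hours.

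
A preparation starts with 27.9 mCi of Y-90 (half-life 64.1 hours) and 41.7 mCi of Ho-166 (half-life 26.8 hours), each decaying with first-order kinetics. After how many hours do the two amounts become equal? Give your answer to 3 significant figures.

Set 27.9·(1/2)^(t/64.1) = 41.7·(1/2)^(t/26.8).
Taking log₂: log₂(27.9/41.7) = t·(1/64.1 − 1/26.8).
log₂(0.66906) = -0.57978; 1/64.1 − 1/26.8 = -0.021713.
t = -0.57978 / -0.021713 ≈ 26.702 hours.

26.7 hours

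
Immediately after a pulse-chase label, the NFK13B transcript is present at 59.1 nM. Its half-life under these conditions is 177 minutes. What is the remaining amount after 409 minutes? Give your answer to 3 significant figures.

11.9 nM

Number of half-lives: n = 409/177 ≈ 2.3107.
Remaining = 59.1 × (1/2)^2.3107 = 59.1 × 0.20156 ≈ 11.912 nM.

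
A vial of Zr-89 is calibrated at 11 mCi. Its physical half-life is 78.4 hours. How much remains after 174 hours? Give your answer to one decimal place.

2.4 mCi

Number of half-lives: n = 174/78.4 ≈ 2.2194.
Remaining = 11 × (1/2)^2.2194 = 11 × 0.21473 ≈ 2.3621 mCi.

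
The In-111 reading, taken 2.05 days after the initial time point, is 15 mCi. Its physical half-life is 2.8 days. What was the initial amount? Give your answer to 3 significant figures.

Number of half-lives elapsed: n = 2.05/2.8 ≈ 0.73214.
A₀ = A × 2^n = 15 × 2^0.73214 = 15 × 1.6611 ≈ 24.917 mCi.

24.9 mCi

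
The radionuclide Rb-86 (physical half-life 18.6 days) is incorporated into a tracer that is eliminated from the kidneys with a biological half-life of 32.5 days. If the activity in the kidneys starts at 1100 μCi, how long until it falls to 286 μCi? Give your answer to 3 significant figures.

23.0 days

1/t_eff = 1/t_phys + 1/t_biol = 1/18.6 + 1/32.5 = 0.084533 per day.
t_eff = 18.6 × 32.5 / (18.6 + 32.5) ≈ 11.83 days.
n = log₂(1100/286) ≈ 1.9434; t = 1.9434 × 11.83 ≈ 22.99 days.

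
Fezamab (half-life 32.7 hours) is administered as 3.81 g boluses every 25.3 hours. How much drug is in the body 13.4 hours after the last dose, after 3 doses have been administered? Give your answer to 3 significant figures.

The 3 doses were given 64, 38.7, 13.4 hours ago.
Total = 3.81·(1/2)^(64/32.7) + 3.81·(1/2)^(38.7/32.7) + 3.81·(1/2)^(13.4/32.7)
      = 0.98119 + 1.6775 + 2.8679 ≈ 5.5266 g.

5.53 g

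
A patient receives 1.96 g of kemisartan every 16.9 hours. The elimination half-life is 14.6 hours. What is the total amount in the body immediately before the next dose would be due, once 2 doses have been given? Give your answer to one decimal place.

The 2 doses were given 33.8, 16.9 hours ago.
Total = 1.96·(1/2)^(33.8/14.6) + 1.96·(1/2)^(16.9/14.6)
      = 0.39387 + 0.87862 ≈ 1.2725 g.

1.3 g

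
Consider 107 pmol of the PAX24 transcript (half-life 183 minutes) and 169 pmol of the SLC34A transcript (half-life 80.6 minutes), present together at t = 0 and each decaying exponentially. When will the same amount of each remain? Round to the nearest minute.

95 minutes

Set 107·(1/2)^(t/183) = 169·(1/2)^(t/80.6).
Taking log₂: log₂(107/169) = t·(1/183 − 1/80.6).
log₂(0.63314) = -0.65941; 1/183 − 1/80.6 = -0.0069425.
t = -0.65941 / -0.0069425 ≈ 94.982 minutes.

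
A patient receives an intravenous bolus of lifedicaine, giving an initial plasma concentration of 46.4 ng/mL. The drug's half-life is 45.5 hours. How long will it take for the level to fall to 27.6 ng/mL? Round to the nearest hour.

34 hours

Fraction remaining = 27.6/46.4 ≈ 0.59483.
n = log₂(46.4/27.6) = ln(1.6812)/ln 2 ≈ 0.74946 half-lives.
t = n × t½ = 0.74946 × 45.5 ≈ 34.1 hours.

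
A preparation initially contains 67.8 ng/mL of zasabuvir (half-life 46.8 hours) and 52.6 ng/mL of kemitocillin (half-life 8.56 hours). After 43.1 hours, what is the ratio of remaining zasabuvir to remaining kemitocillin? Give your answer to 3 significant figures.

zasabuvir: 67.8 × (1/2)^(43.1/46.8) = 67.8 × (1/2)^0.92094 ≈ 35.81 ng/mL.
kemitocillin: 52.6 × (1/2)^(43.1/8.56) = 52.6 × (1/2)^5.035 ≈ 1.6043 ng/mL.
Ratio ≈ 35.81 / 1.6043 ≈ 22.321.

22.3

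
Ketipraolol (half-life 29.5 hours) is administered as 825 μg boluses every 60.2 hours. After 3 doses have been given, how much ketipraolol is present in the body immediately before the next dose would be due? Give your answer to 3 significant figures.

The 3 doses were given 180.6, 120.4, 60.2 hours ago.
Total = 825·(1/2)^(180.6/29.5) + 825·(1/2)^(120.4/29.5) + 825·(1/2)^(60.2/29.5)
      = 11.845 + 48.735 + 200.52 ≈ 261.1 μg.

261 μg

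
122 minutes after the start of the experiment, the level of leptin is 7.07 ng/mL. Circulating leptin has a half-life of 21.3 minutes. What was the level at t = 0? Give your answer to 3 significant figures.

Number of half-lives elapsed: n = 122/21.3 ≈ 5.7277.
A₀ = A × 2^n = 7.07 × 2^5.7277 = 7.07 × 52.992 ≈ 374.65 ng/mL.

375 ng/mL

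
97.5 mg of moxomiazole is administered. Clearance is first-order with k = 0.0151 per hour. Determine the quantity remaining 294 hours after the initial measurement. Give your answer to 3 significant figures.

1.15 mg

t½ = ln 2 / k = 0.69315 / 0.0151 ≈ 45.904 hours.
Number of half-lives: n = 294/45.904 ≈ 6.4047.
Remaining = 97.5 × (1/2)^6.4047 = 97.5 × 0.011803 ≈ 1.1508 mg.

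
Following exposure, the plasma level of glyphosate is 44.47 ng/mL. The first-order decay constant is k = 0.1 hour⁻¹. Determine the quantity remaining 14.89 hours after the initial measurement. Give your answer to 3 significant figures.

t½ = ln 2 / k = 0.69315 / 0.1 ≈ 6.9315 hours.
Number of half-lives: n = 14.89/6.9315 ≈ 2.1482.
Remaining = 44.47 × (1/2)^2.1482 = 44.47 × 0.2256 ≈ 10.032 ng/mL.

10.0 ng/mL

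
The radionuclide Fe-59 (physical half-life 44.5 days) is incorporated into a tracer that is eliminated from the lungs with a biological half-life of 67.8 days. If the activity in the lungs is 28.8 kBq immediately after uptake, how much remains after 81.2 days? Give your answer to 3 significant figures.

3.54 kBq

1/t_eff = 1/t_phys + 1/t_biol = 1/44.5 + 1/67.8 = 0.037221 per day.
t_eff = 44.5 × 67.8 / (44.5 + 67.8) ≈ 26.866 days.
Remaining = 28.8 × (1/2)^(81.2/26.866) = 28.8 × (1/2)^3.0224 ≈ 3.5446 kBq.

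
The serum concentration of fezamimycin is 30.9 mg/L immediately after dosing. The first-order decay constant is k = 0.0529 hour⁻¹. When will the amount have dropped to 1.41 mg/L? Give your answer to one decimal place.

t½ = ln 2 / k = 0.69315 / 0.0529 ≈ 13.103 hours.
Fraction remaining = 1.41/30.9 ≈ 0.045631.
n = log₂(30.9/1.41) = ln(21.915)/ln 2 ≈ 4.4538 half-lives.
t = n × t½ = 4.4538 × 13.103 ≈ 58.359 hours.

58.4 hours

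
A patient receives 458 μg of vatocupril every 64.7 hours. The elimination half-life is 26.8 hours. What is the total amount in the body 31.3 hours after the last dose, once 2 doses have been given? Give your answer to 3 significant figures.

The 2 doses were given 96, 31.3 hours ago.
Total = 458·(1/2)^(96/26.8) + 458·(1/2)^(31.3/26.8)
      = 38.243 + 203.84 ≈ 242.08 μg.

242 μg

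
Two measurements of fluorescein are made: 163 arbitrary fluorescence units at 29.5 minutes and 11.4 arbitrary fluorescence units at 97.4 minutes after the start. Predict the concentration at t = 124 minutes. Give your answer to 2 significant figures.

4.0 arbitrary fluorescence units

Over Δt = 97.4 − 29.5 = 67.9 minutes, the level fell by a factor of 163/11.4 ≈ 14.298.
n = log₂(14.298) ≈ 3.8378 half-lives, so t½ = 67.9/3.8378 ≈ 17.693 minutes.
From t = 97.4 to t = 124: 11.4 × (1/2)^((124−97.4)/17.693) ≈ 4.0209 arbitrary fluorescence units.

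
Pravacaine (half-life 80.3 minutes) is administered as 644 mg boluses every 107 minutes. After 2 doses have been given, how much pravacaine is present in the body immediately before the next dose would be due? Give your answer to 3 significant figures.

The 2 doses were given 214, 107 minutes ago.
Total = 644·(1/2)^(214/80.3) + 644·(1/2)^(107/80.3)
      = 101.54 + 255.72 ≈ 357.26 mg.

357 mg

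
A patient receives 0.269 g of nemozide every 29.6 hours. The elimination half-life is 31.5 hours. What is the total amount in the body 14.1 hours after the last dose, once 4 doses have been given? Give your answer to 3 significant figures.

The 4 doses were given 102.9, 73.3, 43.7, 14.1 hours ago.
Total = 0.269·(1/2)^(102.9/31.5) + 0.269·(1/2)^(73.3/31.5) + 0.269·(1/2)^(43.7/31.5) + 0.269·(1/2)^(14.1/31.5)
      = 0.02795 + 0.053612 + 0.10283 + 0.19724 ≈ 0.38164 g.

0.382 g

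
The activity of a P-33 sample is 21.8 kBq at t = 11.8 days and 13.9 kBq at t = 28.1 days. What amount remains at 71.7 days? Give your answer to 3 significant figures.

4.17 kBq

Over Δt = 28.1 − 11.8 = 16.3 days, the level fell by a factor of 21.8/13.9 ≈ 1.5683.
n = log₂(1.5683) ≈ 0.64924 half-lives, so t½ = 16.3/0.64924 ≈ 25.106 days.
From t = 28.1 to t = 71.7: 13.9 × (1/2)^((71.7−28.1)/25.106) ≈ 4.171 kBq.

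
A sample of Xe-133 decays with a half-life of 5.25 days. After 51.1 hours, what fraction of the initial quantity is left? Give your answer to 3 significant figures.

51.1 hours = 2.12917 days.
n = 2.12917/5.25 ≈ 0.40556 half-lives.
Fraction remaining = (1/2)^0.40556 ≈ 0.75495.

0.755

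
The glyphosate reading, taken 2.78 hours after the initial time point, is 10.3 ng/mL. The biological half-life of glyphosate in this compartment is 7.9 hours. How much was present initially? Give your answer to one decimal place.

13.1 ng/mL

Number of half-lives elapsed: n = 2.78/7.9 ≈ 0.3519.
A₀ = A × 2^n = 10.3 × 2^0.3519 = 10.3 × 1.2762 ≈ 13.145 ng/mL.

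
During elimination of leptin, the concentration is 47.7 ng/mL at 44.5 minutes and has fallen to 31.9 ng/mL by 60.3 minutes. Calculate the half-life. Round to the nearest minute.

27 minutes

Over Δt = 60.3 − 44.5 = 15.8 minutes, the level fell by a factor of 47.7/31.9 ≈ 1.4953.
n = log₂(1.4953) ≈ 0.58043 half-lives, so t½ = 15.8/0.58043 ≈ 27.221 minutes.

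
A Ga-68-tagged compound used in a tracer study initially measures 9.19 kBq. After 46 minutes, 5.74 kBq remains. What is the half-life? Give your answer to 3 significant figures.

A/A₀ = 5.74/9.19 ≈ 0.62459.
n = log₂(1.601) ≈ 0.67901 half-lives elapsed in 46 minutes.
t½ = 46/0.67901 ≈ 67.745 minutes.

67.7 minutes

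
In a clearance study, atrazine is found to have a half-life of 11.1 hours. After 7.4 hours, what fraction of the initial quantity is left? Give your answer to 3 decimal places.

0.630

n = 7.4/11.1 ≈ 0.66667 half-lives.
Fraction remaining = (1/2)^0.66667 ≈ 0.62996.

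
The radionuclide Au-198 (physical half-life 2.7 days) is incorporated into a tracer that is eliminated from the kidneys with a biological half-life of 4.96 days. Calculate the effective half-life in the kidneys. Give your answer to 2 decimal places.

1.75 days

1/t_eff = 1/t_phys + 1/t_biol = 1/2.7 + 1/4.96 = 0.57198 per day.
t_eff = 2.7 × 4.96 / (2.7 + 4.96) ≈ 1.7483 days.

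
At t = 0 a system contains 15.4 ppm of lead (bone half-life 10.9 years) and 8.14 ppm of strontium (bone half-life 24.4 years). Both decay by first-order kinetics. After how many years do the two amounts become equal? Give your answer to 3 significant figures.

18.1 years

Set 15.4·(1/2)^(t/10.9) = 8.14·(1/2)^(t/24.4).
Taking log₂: log₂(15.4/8.14) = t·(1/10.9 − 1/24.4).
log₂(1.8919) = 0.91983; 1/10.9 − 1/24.4 = 0.05076.
t = 0.91983 / 0.05076 ≈ 18.121 years.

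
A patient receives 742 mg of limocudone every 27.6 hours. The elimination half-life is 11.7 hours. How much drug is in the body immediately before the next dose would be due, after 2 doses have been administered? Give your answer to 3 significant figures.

173 mg

The 2 doses were given 55.2, 27.6 hours ago.
Total = 742·(1/2)^(55.2/11.7) + 742·(1/2)^(27.6/11.7)
      = 28.194 + 144.64 ≈ 172.83 mg.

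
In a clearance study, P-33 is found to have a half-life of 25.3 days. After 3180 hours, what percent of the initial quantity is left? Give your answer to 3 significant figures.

2.65%

3180 hours = 132.5 days.
n = 132.5/25.3 ≈ 5.2372 half-lives.
Fraction remaining = (1/2)^5.2372 ≈ 0.026513, i.e. 2.6513%.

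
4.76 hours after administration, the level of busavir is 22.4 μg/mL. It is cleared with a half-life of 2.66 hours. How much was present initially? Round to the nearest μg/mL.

Number of half-lives elapsed: n = 4.76/2.66 ≈ 1.7895.
A₀ = A × 2^n = 22.4 × 2^1.7895 = 22.4 × 3.4569 ≈ 77.434 μg/mL.

77 μg/mL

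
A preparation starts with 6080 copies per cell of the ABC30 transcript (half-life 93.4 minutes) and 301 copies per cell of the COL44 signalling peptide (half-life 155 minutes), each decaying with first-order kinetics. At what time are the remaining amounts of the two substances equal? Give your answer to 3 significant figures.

Set 6080·(1/2)^(t/93.4) = 301·(1/2)^(t/155).
Taking log₂: log₂(6080/301) = t·(1/93.4 − 1/155).
log₂(20.199) = 4.3362; 1/93.4 − 1/155 = 0.004255.
t = 4.3362 / 0.004255 ≈ 1019.1 minutes.

1020 minutes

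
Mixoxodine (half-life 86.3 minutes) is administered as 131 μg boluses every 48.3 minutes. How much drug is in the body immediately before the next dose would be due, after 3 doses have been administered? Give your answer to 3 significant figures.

190 μg

The 3 doses were given 144.9, 96.6, 48.3 minutes ago.
Total = 131·(1/2)^(144.9/86.3) + 131·(1/2)^(96.6/86.3) + 131·(1/2)^(48.3/86.3)
      = 40.91 + 60.299 + 88.878 ≈ 190.09 μg.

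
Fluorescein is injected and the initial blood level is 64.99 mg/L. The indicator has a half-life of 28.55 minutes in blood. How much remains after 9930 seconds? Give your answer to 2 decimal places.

Convert the elapsed time: 9930 seconds = 165.5 minutes.
Number of half-lives: n = 165.5/28.55 ≈ 5.7968.
Remaining = 64.99 × (1/2)^5.7968 = 64.99 × 0.017988 ≈ 1.169 mg/L.

1.17 mg/L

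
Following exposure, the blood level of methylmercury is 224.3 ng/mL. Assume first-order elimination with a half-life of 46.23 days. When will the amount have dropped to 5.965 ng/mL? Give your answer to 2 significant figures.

240 days

Fraction remaining = 5.965/224.3 ≈ 0.026594.
n = log₂(224.3/5.965) = ln(37.603)/ln 2 ≈ 5.2328 half-lives.
t = n × t½ = 5.2328 × 46.23 ≈ 241.91 days.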